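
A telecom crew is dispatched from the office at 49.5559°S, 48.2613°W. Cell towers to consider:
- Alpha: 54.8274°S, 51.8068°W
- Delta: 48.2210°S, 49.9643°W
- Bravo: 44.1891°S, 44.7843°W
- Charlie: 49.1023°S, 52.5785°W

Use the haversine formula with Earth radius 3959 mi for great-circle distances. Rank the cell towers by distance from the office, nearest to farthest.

Delta, Charlie, Alpha, Bravo

Computing each great-circle distance from 49.5559°S, 48.2613°W:
Delta 48.2210°S, 49.9643°W: 120.4 mi
Charlie 49.1023°S, 52.5785°W: 196.9 mi
Alpha 54.8274°S, 51.8068°W: 393.9 mi
Bravo 44.1891°S, 44.7843°W: 405.5 mi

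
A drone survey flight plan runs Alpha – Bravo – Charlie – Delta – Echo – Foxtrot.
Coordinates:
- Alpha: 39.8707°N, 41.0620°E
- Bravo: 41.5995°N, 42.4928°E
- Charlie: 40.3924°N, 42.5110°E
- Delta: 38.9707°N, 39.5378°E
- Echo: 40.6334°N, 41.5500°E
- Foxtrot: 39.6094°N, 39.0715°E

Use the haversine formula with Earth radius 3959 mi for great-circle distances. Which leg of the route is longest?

Leg distances:
Alpha→Bravo: 141.0 mi
Bravo→Charlie: 83.4 mi
Charlie→Delta: 186.1 mi
Delta→Echo: 156.9 mi
Echo→Foxtrot: 148.8 mi
The longest leg is Charlie–Delta at 186.1 mi.

Charlie–Delta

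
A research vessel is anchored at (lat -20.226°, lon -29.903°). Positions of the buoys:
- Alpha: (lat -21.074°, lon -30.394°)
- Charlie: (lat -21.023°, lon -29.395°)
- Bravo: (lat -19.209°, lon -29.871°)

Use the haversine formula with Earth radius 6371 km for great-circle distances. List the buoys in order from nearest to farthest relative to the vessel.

Charlie, Alpha, Bravo

Distances from the vessel:
Charlie (lat -21.023°, lon -29.395°): 103.2 km
Alpha (lat -21.074°, lon -30.394°): 107.2 km
Bravo (lat -19.209°, lon -29.871°): 113.1 km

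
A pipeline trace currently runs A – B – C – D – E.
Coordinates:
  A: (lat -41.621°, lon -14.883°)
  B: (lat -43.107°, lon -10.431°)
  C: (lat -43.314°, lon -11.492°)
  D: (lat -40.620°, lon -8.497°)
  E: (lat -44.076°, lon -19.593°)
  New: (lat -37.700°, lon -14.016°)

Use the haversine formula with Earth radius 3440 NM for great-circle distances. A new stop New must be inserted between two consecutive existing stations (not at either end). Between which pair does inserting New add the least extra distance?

Added distance for inserting New between each consecutive pair:
A–B: 385.7 NM
B–C: 671.7 NM
C–D: 457.3 NM
D–E: 235.9 NM
Smallest added distance is 235.9 NM, inserting between D and E.

between D and E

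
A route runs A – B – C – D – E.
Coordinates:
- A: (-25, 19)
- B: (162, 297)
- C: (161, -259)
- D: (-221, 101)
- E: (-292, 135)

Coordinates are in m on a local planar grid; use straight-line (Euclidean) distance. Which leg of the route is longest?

Leg distances:
A→B: 335.0 m
B→C: 556.0 m
C→D: 524.9 m
D→E: 78.7 m
The longest leg is B–C at 556.0 m.

B–C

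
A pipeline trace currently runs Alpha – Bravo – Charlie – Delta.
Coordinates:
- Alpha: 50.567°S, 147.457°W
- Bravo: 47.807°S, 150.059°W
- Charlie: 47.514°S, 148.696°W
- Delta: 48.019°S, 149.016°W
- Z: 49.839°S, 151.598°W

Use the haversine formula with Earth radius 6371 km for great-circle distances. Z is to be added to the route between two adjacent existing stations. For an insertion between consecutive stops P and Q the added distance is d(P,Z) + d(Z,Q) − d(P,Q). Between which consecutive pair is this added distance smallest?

Added distance for inserting Z between each consecutive pair:
Alpha–Bravo: 197.6 km
Bravo–Charlie: 480.3 km
Charlie–Delta: 550.5 km
Smallest added distance is 197.6 km, inserting between Alpha and Bravo.

between Alpha and Bravo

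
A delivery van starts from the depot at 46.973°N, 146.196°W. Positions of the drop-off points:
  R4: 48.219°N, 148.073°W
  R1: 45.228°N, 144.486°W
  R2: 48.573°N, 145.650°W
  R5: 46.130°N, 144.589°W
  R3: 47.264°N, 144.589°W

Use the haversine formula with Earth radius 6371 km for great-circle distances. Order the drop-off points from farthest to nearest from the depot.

Distance from the depot at 46.973°N, 146.196°W to each:
R1 45.228°N, 144.486°W: 234.6 km
R4 48.219°N, 148.073°W: 197.5 km
R2 48.573°N, 145.650°W: 182.5 km
R5 46.130°N, 144.589°W: 154.6 km
R3 47.264°N, 144.589°W: 125.8 km

R1, R4, R2, R5, R3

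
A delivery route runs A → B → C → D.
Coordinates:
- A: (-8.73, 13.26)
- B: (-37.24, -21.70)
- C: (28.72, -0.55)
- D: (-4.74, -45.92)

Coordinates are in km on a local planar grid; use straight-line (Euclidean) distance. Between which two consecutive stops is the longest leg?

B–C

Leg distances:
A→B: 45.1 km
B→C: 69.3 km
C→D: 56.4 km
The longest leg is B–C at 69.3 km.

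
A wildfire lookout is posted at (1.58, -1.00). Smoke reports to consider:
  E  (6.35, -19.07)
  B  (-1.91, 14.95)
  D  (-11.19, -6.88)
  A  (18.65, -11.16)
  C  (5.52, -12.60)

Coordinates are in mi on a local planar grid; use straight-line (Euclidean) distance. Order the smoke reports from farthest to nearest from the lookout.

Computing each straight-line distance from (1.58, -1.00):
A (18.65, -11.16): 19.9 mi
E (6.35, -19.07): 18.7 mi
B (-1.91, 14.95): 16.3 mi
D (-11.19, -6.88): 14.1 mi
C (5.52, -12.60): 12.3 mi

A, E, B, D, C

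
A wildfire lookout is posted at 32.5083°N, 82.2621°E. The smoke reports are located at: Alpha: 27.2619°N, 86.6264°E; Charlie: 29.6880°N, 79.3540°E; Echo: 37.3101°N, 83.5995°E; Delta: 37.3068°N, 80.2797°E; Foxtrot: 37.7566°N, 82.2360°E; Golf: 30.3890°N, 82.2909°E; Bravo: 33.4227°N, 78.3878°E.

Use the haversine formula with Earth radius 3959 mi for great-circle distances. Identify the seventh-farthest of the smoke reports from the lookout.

Distances from the lookout (32.5083°N, 82.2621°E):
Alpha: 446.9 mi
Foxtrot: 362.6 mi
Delta: 350.1 mi
Echo: 340.3 mi
Charlie: 259.9 mi
Bravo: 233.3 mi
Golf: 146.4 mi
The seventh-farthest is Golf at 146.4 mi.

Golf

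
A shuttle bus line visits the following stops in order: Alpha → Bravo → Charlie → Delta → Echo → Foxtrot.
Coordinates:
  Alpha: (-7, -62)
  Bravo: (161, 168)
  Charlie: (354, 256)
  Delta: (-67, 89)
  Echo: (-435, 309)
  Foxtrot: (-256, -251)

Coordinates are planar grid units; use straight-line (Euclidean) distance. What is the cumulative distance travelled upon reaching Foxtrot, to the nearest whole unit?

Leg distances:
Alpha→Bravo: 284.8  (cumulative 284.8)
Bravo→Charlie: 212.1  (cumulative 496.9)
Charlie→Delta: 452.9  (cumulative 949.9)
Delta→Echo: 428.7  (cumulative 1378.6)
Echo→Foxtrot: 587.9  (cumulative 1966.5)
Cumulative distance at Foxtrot ≈ 1967.

1967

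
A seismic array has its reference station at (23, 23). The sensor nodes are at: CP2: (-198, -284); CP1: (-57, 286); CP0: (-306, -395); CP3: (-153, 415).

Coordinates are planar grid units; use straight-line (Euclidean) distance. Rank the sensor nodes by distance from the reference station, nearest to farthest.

Distance from the reference station at (23, 23) to each:
CP1 (-57, 286): 274.9
CP2 (-198, -284): 378.3
CP3 (-153, 415): 429.7
CP0 (-306, -395): 531.9

CP1, CP2, CP3, CP0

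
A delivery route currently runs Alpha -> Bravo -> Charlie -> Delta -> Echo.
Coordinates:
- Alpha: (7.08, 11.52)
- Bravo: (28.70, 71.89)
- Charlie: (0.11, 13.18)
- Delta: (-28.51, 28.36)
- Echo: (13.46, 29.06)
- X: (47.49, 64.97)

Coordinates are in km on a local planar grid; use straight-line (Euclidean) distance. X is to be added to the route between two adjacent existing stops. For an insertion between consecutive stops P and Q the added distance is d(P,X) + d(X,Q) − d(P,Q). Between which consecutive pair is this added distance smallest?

between Alpha and Bravo

Added distance for inserting X between each consecutive pair:
Alpha–Bravo: 22.9 km
Bravo–Charlie: 24.9 km
Charlie–Delta: 122.2 km
Delta–Echo: 91.9 km
Smallest added distance is 22.9 km, inserting between Alpha and Bravo.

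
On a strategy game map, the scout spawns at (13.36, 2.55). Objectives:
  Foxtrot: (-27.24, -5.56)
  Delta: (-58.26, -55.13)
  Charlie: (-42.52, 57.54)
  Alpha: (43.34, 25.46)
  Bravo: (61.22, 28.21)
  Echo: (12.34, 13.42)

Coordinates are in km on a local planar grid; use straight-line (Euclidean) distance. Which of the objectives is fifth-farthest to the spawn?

Distances from the spawn ((13.36, 2.55)):
Delta: 92.0 km
Charlie: 78.4 km
Bravo: 54.3 km
Foxtrot: 41.4 km
Alpha: 37.7 km
Echo: 10.9 km
The fifth-farthest is Alpha at 37.7 km.

Alpha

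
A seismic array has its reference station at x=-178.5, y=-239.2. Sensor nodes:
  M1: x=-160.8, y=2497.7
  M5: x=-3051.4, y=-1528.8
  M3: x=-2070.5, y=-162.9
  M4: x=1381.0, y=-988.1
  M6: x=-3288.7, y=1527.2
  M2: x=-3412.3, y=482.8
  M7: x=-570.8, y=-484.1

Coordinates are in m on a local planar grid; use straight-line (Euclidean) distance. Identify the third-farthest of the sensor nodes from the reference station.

Distance to each, sorted:
M6: 3576.8 m
M2: 3313.4 m
M5: 3149.1 m
M1: 2737.0 m
M3: 1893.5 m
M4: 1730.0 m
M7: 462.5 m
The third-farthest is M5 at 3149.1 m.

M5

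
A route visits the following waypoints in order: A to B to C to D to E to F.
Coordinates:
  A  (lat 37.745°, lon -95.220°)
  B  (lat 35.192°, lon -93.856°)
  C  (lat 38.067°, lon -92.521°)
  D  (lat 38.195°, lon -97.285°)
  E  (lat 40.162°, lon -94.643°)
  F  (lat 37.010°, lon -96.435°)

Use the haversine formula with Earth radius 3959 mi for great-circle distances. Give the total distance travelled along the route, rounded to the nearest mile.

1098 mi

Leg distances:
A→B: 192.0 mi  (cumulative 192.0 mi)
B→C: 212.0 mi  (cumulative 404.0 mi)
C→D: 259.1 mi  (cumulative 663.0 mi)
D→E: 196.2 mi  (cumulative 859.2 mi)
E→F: 238.3 mi  (cumulative 1097.6 mi)
Total route length ≈ 1098 mi.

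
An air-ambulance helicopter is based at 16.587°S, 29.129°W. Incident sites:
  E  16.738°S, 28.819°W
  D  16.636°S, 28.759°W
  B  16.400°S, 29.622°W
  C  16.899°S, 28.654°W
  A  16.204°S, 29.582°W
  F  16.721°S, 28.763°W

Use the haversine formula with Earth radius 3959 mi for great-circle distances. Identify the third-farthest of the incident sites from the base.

B

Distances from the base (16.587°S, 29.129°W):
A: 40.0 mi
C: 38.1 mi
B: 35.1 mi
F: 25.9 mi
D: 24.7 mi
E: 23.0 mi
The third-farthest is B at 35.1 mi.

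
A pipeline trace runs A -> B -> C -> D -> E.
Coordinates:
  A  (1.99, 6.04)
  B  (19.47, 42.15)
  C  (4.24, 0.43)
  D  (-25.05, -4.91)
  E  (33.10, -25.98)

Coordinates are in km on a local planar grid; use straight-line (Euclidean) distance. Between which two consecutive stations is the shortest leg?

Leg distances:
A→B: 40.1 km
B→C: 44.4 km
C→D: 29.8 km
D→E: 61.8 km
The shortest leg is C–D at 29.8 km.

C–D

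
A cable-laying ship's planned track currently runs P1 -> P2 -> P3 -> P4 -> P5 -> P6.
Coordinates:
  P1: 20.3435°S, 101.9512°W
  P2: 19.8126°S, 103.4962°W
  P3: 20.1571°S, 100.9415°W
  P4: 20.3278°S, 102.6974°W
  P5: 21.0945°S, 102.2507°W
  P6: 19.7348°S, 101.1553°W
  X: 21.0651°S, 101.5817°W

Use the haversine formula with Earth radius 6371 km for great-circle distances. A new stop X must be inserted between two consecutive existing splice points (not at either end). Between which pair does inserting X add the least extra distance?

Added distance for inserting X between each consecutive pair:
P1–P2: 160.4 km
P2–P3: 94.6 km
P3–P4: 78.9 km
P4–P5: 114.5 km
P5–P6: 34.5 km
Smallest added distance is 34.5 km, inserting between P5 and P6.

between P5 and P6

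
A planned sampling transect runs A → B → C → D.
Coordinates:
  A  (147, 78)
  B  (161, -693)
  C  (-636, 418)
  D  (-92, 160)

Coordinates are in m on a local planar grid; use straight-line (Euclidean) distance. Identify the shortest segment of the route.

Leg distances:
A→B: 771.1 m
B→C: 1367.3 m
C→D: 602.1 m
The shortest leg is C–D at 602.1 m.

C–D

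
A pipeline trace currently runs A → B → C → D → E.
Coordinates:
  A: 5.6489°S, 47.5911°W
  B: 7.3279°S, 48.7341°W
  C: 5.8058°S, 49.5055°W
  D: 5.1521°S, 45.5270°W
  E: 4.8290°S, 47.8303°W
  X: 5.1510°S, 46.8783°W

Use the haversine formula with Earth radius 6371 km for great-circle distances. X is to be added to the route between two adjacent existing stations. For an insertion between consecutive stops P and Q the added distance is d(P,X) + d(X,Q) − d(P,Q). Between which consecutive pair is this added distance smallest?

Added distance for inserting X between each consecutive pair:
A–B: 188.3 km
B–C: 427.6 km
C–D: 3.1 km
D–E: 3.4 km
Smallest added distance is 3.1 km, inserting between C and D.

between C and D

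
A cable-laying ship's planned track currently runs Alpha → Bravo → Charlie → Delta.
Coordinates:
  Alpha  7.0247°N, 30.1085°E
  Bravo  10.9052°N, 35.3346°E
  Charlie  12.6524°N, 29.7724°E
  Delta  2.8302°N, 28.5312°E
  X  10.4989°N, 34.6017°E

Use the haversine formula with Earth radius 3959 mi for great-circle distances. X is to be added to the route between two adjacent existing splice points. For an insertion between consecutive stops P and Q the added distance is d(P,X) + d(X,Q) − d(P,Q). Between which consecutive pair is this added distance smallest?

between Alpha and Bravo

Added distance for inserting X between each consecutive pair:
Alpha–Bravo: 0.5 mi
Bravo–Charlie: 21.2 mi
Charlie–Delta: 349.0 mi
Smallest added distance is 0.5 mi, inserting between Alpha and Bravo.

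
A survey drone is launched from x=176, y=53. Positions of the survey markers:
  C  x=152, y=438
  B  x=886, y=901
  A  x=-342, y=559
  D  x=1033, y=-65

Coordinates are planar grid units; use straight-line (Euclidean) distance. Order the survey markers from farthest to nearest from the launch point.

B, D, A, C

Distances from the launch point:
B x=886, y=901: 1106.0
D x=1033, y=-65: 865.1
A x=-342, y=559: 724.1
C x=152, y=438: 385.7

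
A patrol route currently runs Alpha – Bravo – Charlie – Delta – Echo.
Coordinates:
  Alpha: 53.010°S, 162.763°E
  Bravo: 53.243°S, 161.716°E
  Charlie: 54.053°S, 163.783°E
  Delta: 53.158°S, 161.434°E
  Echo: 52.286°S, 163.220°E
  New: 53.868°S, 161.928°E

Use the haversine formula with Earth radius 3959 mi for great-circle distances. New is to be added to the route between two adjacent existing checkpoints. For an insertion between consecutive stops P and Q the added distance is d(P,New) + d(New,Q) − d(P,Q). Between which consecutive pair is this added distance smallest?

between Charlie and Delta

Added distance for inserting New between each consecutive pair:
Alpha–Bravo: 66.3 mi
Bravo–Charlie: 19.1 mi
Charlie–Delta: 15.1 mi
Delta–Echo: 78.8 mi
Smallest added distance is 15.1 mi, inserting between Charlie and Delta.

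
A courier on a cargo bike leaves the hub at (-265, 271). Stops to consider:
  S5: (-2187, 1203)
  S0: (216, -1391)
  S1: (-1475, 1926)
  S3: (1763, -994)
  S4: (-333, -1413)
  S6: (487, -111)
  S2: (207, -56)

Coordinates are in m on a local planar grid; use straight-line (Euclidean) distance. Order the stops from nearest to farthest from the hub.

S2, S6, S4, S0, S1, S5, S3

Distance from the hub at (-265, 271) to each:
S2 (207, -56): 574.2 m
S6 (487, -111): 843.5 m
S4 (-333, -1413): 1685.4 m
S0 (216, -1391): 1730.2 m
S1 (-1475, 1926): 2050.2 m
S5 (-2187, 1203): 2136.0 m
S3 (1763, -994): 2390.2 m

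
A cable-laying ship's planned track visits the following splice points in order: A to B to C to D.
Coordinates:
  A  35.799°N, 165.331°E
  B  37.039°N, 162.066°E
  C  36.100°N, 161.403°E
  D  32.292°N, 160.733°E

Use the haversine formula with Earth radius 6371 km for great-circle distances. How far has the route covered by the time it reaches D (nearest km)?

871 km

Leg distances:
A→B: 323.0 km  (cumulative 323.0 km)
B→C: 120.0 km  (cumulative 443.1 km)
C→D: 427.9 km  (cumulative 870.9 km)
Cumulative distance at D ≈ 871 km.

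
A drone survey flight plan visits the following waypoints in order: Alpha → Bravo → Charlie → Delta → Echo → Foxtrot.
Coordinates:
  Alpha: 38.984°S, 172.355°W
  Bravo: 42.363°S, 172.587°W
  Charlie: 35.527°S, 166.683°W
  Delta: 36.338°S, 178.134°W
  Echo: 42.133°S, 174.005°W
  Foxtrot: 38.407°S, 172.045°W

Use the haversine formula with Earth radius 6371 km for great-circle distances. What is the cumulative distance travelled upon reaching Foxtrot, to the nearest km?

Leg distances:
Alpha→Bravo: 376.2 km  (cumulative 376.2 km)
Bravo→Charlie: 915.1 km  (cumulative 1291.4 km)
Charlie→Delta: 1034.3 km  (cumulative 2325.7 km)
Delta→Echo: 735.8 km  (cumulative 3061.5 km)
Echo→Foxtrot: 446.4 km  (cumulative 3507.9 km)
Cumulative distance at Foxtrot ≈ 3508 km.

3508 km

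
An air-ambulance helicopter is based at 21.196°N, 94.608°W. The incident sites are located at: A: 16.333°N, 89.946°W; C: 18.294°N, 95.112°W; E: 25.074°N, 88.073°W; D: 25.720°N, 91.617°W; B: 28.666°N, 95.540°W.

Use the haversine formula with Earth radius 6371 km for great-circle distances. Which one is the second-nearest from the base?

D

Distances from the base (21.196°N, 94.608°W):
C: 327.0 km
D: 588.3 km
A: 730.1 km
E: 795.1 km
B: 835.9 km
The second-nearest is D at 588.3 km.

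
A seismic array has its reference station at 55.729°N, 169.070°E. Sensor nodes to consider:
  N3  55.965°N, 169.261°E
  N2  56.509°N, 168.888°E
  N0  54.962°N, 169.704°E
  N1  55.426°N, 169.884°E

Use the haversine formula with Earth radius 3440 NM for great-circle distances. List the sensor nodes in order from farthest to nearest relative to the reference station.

N0, N2, N1, N3

Distances from the reference station:
N0 54.962°N, 169.704°E: 50.9 NM
N2 56.509°N, 168.888°E: 47.2 NM
N1 55.426°N, 169.884°E: 33.1 NM
N3 55.965°N, 169.261°E: 15.6 NM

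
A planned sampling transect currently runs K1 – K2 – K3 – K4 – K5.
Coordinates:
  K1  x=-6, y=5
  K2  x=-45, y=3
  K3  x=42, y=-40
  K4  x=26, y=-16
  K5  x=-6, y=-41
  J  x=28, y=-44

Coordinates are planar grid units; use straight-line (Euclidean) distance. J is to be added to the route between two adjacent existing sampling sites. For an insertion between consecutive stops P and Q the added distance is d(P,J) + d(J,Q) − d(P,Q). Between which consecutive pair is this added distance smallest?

between K2 and K3

Added distance for inserting J between each consecutive pair:
K1–K2: 107.4
K2–K3: 4.3
K3–K4: 13.8
K4–K5: 21.6
Smallest added distance is 4.3, inserting between K2 and K3.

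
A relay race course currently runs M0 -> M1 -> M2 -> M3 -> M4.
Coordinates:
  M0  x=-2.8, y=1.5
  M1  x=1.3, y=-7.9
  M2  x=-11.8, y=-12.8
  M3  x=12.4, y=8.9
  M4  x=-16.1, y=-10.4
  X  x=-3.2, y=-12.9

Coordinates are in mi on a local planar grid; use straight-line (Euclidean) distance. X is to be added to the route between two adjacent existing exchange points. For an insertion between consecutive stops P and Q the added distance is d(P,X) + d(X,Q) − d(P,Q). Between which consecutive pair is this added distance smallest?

between M1 and M2

Added distance for inserting X between each consecutive pair:
M0–M1: 10.9 mi
M1–M2: 1.3 mi
M2–M3: 2.9 mi
M3–M4: 5.5 mi
Smallest added distance is 1.3 mi, inserting between M1 and M2.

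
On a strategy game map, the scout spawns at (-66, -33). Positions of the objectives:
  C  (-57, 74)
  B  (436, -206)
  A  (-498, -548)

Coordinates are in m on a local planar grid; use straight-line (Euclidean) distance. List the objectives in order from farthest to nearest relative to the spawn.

Computing each straight-line distance from (-66, -33):
A (-498, -548): 672.2 m
B (436, -206): 531.0 m
C (-57, 74): 107.4 m

A, B, C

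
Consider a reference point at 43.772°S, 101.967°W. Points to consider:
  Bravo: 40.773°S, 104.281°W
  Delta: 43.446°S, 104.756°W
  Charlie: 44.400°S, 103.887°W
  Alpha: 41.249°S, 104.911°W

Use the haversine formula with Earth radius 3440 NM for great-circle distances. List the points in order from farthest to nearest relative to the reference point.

Distance from the reference point at 43.772°S, 101.967°W to each:
Bravo 40.773°S, 104.281°W: 207.3 NM
Alpha 41.249°S, 104.911°W: 199.8 NM
Delta 43.446°S, 104.756°W: 122.8 NM
Charlie 44.400°S, 103.887°W: 91.0 NM

Bravo, Alpha, Delta, Charlie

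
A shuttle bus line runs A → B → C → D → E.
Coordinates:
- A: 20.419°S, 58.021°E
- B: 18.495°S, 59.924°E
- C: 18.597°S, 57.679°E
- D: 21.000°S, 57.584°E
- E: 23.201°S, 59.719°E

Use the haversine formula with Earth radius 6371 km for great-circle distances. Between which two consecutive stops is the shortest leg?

B–C

Leg distances:
A→B: 292.5 km
B→C: 236.9 km
C→D: 267.4 km
D→E: 329.0 km
The shortest leg is B–C at 236.9 km.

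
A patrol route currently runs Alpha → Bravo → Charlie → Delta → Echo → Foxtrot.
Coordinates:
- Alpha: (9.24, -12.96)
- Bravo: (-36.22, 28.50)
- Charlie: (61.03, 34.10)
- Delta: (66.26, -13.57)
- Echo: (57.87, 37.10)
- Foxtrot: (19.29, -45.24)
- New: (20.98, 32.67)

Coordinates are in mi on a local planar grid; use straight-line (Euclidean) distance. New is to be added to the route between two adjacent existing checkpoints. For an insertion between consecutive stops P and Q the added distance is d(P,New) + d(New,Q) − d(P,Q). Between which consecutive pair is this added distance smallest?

Added distance for inserting New between each consecutive pair:
Alpha–Bravo: 42.9 mi
Bravo–Charlie: 0.0 mi
Charlie–Delta: 56.8 mi
Delta–Echo: 50.5 mi
Echo–Foxtrot: 24.2 mi
Smallest added distance is 0.0 mi, inserting between Bravo and Charlie.

between Bravo and Charlie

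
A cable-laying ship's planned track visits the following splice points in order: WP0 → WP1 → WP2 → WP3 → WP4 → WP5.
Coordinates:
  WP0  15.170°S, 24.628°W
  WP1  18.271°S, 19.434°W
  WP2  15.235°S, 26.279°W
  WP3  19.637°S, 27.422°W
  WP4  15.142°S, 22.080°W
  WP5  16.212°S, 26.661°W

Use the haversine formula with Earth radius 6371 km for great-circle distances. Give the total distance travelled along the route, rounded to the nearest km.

Leg distances:
WP0→WP1: 651.7 km  (cumulative 651.7 km)
WP1→WP2: 803.1 km  (cumulative 1454.8 km)
WP2→WP3: 504.3 km  (cumulative 1959.1 km)
WP3→WP4: 755.6 km  (cumulative 2714.7 km)
WP4→WP5: 504.6 km  (cumulative 3219.3 km)
Total route length ≈ 3219 km.

3219 km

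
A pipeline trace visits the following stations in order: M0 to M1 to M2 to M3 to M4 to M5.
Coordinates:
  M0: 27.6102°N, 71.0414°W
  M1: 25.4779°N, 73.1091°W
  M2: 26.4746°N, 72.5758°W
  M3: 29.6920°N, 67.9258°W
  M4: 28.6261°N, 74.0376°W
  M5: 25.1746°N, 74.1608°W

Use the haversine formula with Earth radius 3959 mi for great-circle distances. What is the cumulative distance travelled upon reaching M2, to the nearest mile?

Leg distances:
M0→M1: 195.0 mi  (cumulative 195.0 mi)
M1→M2: 76.4 mi  (cumulative 271.5 mi)
Cumulative distance at M2 ≈ 271 mi.

271 mi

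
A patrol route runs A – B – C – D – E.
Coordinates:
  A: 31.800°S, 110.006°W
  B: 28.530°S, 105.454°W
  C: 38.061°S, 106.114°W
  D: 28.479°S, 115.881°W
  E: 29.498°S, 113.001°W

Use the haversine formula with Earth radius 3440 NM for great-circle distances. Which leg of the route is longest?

C–D

Leg distances:
A→B: 307.1 NM
B→C: 573.2 NM
C→D: 754.9 NM
D→E: 163.1 NM
The longest leg is C–D at 754.9 NM.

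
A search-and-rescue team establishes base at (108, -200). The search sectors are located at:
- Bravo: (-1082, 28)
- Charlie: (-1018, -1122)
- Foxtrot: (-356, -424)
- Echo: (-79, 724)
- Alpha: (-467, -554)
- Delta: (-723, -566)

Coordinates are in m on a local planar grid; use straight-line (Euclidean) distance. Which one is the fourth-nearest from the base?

Distances from the base ((108, -200)):
Foxtrot: 515.2 m
Alpha: 675.2 m
Delta: 908.0 m
Echo: 942.7 m
Bravo: 1211.6 m
Charlie: 1455.3 m
The fourth-nearest is Echo at 942.7 m.

Echo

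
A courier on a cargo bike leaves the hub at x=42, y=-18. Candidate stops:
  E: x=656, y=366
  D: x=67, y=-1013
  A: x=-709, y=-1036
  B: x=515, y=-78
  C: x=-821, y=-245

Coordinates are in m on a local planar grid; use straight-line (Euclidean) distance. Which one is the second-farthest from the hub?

D

Distances from the hub (x=42, y=-18):
A: 1265.0 m
D: 995.3 m
C: 892.4 m
E: 724.2 m
B: 476.8 m
The second-farthest is D at 995.3 m.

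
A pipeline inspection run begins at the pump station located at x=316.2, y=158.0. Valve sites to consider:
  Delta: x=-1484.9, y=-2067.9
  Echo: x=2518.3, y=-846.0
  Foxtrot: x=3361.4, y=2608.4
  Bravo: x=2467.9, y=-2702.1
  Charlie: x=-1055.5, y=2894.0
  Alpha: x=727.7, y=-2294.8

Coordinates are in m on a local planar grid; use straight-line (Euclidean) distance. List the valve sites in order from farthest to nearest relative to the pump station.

Foxtrot, Bravo, Charlie, Delta, Alpha, Echo

Computing each straight-line distance from x=316.2, y=158.0:
Foxtrot x=3361.4, y=2608.4: 3908.7 m
Bravo x=2467.9, y=-2702.1: 3579.1 m
Charlie x=-1055.5, y=2894.0: 3060.6 m
Delta x=-1484.9, y=-2067.9: 2863.3 m
Alpha x=727.7, y=-2294.8: 2487.1 m
Echo x=2518.3, y=-846.0: 2420.2 m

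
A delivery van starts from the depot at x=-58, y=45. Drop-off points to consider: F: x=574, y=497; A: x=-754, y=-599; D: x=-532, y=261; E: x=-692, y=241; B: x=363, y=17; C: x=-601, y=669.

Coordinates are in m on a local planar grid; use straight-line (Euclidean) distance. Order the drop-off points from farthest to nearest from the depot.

A, C, F, E, D, B

Distances from the depot:
A x=-754, y=-599: 948.2 m
C x=-601, y=669: 827.2 m
F x=574, y=497: 777.0 m
E x=-692, y=241: 663.6 m
D x=-532, y=261: 520.9 m
B x=363, y=17: 421.9 m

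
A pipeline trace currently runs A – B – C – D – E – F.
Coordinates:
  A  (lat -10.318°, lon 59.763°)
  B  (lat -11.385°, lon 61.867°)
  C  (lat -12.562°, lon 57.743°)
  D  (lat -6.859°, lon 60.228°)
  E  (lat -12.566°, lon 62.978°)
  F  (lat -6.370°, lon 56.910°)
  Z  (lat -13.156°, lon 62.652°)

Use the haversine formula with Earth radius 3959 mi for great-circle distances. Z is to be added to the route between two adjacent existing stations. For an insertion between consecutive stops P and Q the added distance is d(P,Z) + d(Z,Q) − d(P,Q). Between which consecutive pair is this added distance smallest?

Added distance for inserting Z between each consecutive pair:
A–B: 249.5 mi
B–C: 176.2 mi
C–D: 369.7 mi
D–E: 75.1 mi
E–F: 61.6 mi
Smallest added distance is 61.6 mi, inserting between E and F.

between E and F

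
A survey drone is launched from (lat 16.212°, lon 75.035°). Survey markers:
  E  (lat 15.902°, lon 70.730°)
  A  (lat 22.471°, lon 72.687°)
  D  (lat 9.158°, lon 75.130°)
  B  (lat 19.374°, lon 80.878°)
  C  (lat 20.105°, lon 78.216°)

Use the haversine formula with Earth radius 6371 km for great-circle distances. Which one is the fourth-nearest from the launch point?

Distance to each, sorted:
E: 461.3 km
C: 548.0 km
B: 711.5 km
A: 738.2 km
D: 784.4 km
The fourth-nearest is A at 738.2 km.

A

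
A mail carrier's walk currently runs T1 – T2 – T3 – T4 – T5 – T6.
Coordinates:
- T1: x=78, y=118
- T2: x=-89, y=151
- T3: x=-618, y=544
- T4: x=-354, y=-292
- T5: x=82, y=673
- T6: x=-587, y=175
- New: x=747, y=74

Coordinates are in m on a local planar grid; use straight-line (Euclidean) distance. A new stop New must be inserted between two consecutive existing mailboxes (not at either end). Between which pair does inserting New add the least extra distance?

Added distance for inserting New between each consecutive pair:
T1–T2: 1339.8 m
T2–T3: 1624.2 m
T3–T4: 1727.2 m
T4–T5: 996.3 m
T5–T6: 1398.8 m
Smallest added distance is 996.3 m, inserting between T4 and T5.

between T4 and T5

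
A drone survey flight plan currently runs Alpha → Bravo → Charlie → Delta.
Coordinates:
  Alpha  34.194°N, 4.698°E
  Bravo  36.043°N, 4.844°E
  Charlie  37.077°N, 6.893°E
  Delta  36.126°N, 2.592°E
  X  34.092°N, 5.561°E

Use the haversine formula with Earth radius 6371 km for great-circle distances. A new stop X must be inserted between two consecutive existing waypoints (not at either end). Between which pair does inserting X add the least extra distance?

between Alpha and Bravo

Added distance for inserting X between each consecutive pair:
Alpha–Bravo: 100.7 km
Bravo–Charlie: 363.5 km
Charlie–Delta: 307.1 km
Smallest added distance is 100.7 km, inserting between Alpha and Bravo.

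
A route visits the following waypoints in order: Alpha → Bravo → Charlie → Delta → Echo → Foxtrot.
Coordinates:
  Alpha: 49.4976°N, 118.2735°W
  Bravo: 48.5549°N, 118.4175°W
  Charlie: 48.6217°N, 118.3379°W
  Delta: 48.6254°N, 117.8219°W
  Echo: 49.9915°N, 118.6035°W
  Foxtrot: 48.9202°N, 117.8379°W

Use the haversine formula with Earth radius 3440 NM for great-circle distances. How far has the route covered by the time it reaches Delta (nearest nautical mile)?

82 NM

Leg distances:
Alpha→Bravo: 56.9 NM  (cumulative 56.9 NM)
Bravo→Charlie: 5.1 NM  (cumulative 62.0 NM)
Charlie→Delta: 20.5 NM  (cumulative 82.5 NM)
Cumulative distance at Delta ≈ 82 NM.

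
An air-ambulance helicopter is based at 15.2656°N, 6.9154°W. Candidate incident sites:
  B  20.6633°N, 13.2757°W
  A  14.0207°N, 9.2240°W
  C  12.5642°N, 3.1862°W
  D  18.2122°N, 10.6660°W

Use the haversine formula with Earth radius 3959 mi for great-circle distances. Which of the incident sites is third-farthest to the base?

C

Distance to each, sorted:
B: 560.1 mi
D: 321.0 mi
C: 312.1 mi
A: 176.7 mi
The third-farthest is C at 312.1 mi.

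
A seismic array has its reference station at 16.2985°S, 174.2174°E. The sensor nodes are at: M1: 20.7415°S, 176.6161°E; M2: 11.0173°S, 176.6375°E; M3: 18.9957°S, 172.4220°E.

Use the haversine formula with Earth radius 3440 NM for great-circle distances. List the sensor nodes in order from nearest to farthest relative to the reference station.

M3, M1, M2

Distance from the reference station at 16.2985°S, 174.2174°E to each:
M3 18.9957°S, 172.4220°E: 191.8 NM
M1 20.7415°S, 176.6161°E: 299.7 NM
M2 11.0173°S, 176.6375°E: 347.1 NM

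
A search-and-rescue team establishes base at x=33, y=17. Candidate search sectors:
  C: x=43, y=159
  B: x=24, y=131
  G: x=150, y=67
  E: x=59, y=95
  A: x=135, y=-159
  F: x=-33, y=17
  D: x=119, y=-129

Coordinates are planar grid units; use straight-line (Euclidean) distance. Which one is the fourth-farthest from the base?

Distances from the base (x=33, y=17):
A: 203.4
D: 169.4
C: 142.4
G: 127.2
B: 114.4
E: 82.2
F: 66.0
The fourth-farthest is G at 127.2.

G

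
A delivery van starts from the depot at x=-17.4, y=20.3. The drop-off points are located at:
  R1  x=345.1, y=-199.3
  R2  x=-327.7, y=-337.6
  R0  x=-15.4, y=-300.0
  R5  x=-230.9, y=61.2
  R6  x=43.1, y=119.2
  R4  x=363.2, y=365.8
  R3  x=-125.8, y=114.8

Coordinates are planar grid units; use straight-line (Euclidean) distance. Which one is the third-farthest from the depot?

R1

Distance to each, sorted:
R4: 514.0
R2: 473.7
R1: 423.8
R0: 320.3
R5: 217.4
R3: 143.8
R6: 115.9
The third-farthest is R1 at 423.8.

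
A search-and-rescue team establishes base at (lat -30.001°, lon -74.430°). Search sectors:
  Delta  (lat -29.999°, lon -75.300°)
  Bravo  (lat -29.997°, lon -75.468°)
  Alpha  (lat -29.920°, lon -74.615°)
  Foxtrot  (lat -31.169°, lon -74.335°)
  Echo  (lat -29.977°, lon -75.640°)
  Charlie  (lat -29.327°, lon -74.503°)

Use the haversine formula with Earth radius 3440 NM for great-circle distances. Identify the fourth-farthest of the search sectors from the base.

Delta

Distance to each, sorted:
Foxtrot: 70.3 NM
Echo: 62.9 NM
Bravo: 54.0 NM
Delta: 45.2 NM
Charlie: 40.6 NM
Alpha: 10.8 NM
The fourth-farthest is Delta at 45.2 NM.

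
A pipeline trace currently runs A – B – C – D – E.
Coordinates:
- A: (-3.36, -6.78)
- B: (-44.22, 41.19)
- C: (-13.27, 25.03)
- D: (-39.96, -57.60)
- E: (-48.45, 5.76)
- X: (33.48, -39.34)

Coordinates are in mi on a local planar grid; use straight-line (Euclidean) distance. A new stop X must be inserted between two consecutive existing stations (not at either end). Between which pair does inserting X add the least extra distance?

between C and D

Added distance for inserting X between each consecutive pair:
A–B: 98.1 mi
B–C: 156.5 mi
C–D: 68.4 mi
D–E: 105.3 mi
Smallest added distance is 68.4 mi, inserting between C and D.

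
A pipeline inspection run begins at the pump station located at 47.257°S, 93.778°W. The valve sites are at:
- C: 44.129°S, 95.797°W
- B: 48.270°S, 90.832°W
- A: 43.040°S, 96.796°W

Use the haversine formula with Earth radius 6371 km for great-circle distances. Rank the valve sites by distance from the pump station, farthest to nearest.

A, C, B

Computing each great-circle distance from 47.257°S, 93.778°W:
A 43.040°S, 96.796°W: 525.2 km
C 44.129°S, 95.797°W: 381.5 km
B 48.270°S, 90.832°W: 247.3 km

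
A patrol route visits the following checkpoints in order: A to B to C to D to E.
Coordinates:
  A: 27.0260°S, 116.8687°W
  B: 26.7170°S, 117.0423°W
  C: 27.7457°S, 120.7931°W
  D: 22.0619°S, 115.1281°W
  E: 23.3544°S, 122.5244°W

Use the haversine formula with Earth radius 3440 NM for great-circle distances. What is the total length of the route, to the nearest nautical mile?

1107 NM

Leg distances:
A→B: 20.8 NM  (cumulative 20.8 NM)
B→C: 209.5 NM  (cumulative 230.3 NM)
C→D: 459.9 NM  (cumulative 690.2 NM)
D→E: 416.9 NM  (cumulative 1107.0 NM)
Total route length ≈ 1107 NM.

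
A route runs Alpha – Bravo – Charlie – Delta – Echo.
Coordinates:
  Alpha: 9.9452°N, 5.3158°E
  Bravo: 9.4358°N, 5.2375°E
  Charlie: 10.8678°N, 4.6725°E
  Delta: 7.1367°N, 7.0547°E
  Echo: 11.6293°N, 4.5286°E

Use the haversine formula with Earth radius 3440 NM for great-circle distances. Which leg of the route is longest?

Delta–Echo

Leg distances:
Alpha→Bravo: 30.9 NM
Bravo→Charlie: 92.2 NM
Charlie→Delta: 264.8 NM
Delta→Echo: 308.4 NM
The longest leg is Delta–Echo at 308.4 NM.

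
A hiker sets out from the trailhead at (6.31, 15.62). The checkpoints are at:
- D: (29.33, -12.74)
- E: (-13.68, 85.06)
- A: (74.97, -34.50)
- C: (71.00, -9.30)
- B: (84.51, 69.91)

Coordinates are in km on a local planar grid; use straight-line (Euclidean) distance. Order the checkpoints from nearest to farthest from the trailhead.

Distance from the trailhead at (6.31, 15.62) to each:
D (29.33, -12.74): 36.5 km
C (71.00, -9.30): 69.3 km
E (-13.68, 85.06): 72.3 km
A (74.97, -34.50): 85.0 km
B (84.51, 69.91): 95.2 km

D, C, E, A, B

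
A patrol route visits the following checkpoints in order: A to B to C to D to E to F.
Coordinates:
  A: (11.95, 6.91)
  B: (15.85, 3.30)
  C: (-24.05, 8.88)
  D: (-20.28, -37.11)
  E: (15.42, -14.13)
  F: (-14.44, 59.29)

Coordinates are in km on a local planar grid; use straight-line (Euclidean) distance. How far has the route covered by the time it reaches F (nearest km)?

213 km

Leg distances:
A→B: 5.3 km  (cumulative 5.3 km)
B→C: 40.3 km  (cumulative 45.6 km)
C→D: 46.1 km  (cumulative 91.7 km)
D→E: 42.5 km  (cumulative 134.2 km)
E→F: 79.3 km  (cumulative 213.5 km)
Cumulative distance at F ≈ 213 km.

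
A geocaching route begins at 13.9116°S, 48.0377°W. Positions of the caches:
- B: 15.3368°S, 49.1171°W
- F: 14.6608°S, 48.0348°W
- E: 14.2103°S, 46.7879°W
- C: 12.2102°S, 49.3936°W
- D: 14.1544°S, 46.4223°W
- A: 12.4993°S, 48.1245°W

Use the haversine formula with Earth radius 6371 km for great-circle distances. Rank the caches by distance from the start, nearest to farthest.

F, E, A, D, B, C

Distance from the start at 13.9116°S, 48.0377°W to each:
F 14.6608°S, 48.0348°W: 83.3 km
E 14.2103°S, 46.7879°W: 138.8 km
A 12.4993°S, 48.1245°W: 157.3 km
D 14.1544°S, 46.4223°W: 176.3 km
B 15.3368°S, 49.1171°W: 196.5 km
C 12.2102°S, 49.3936°W: 239.5 km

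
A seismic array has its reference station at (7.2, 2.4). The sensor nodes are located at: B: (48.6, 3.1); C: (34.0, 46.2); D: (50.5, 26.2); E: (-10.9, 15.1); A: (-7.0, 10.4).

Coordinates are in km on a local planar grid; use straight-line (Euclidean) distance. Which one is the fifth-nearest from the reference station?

Distance to each, sorted:
A: 16.3 km
E: 22.1 km
B: 41.4 km
D: 49.4 km
C: 51.3 km
The fifth-nearest is C at 51.3 km.

C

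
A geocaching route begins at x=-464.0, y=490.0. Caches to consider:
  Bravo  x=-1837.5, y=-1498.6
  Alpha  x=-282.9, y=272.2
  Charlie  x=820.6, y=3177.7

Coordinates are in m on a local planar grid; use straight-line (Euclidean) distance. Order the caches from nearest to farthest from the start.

Alpha, Bravo, Charlie

Distances from the start:
Alpha x=-282.9, y=272.2: 283.3 m
Bravo x=-1837.5, y=-1498.6: 2416.8 m
Charlie x=820.6, y=3177.7: 2978.9 m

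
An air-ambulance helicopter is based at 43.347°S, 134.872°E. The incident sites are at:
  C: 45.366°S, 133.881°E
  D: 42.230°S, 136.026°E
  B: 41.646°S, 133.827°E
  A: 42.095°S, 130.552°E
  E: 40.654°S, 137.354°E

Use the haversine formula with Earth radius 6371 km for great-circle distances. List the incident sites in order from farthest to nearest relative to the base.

A, E, C, B, D

Distances from the base:
A 42.095°S, 130.552°E: 379.3 km
E 40.654°S, 137.354°E: 362.9 km
C 45.366°S, 133.881°E: 237.9 km
B 41.646°S, 133.827°E: 207.6 km
D 42.230°S, 136.026°E: 155.9 km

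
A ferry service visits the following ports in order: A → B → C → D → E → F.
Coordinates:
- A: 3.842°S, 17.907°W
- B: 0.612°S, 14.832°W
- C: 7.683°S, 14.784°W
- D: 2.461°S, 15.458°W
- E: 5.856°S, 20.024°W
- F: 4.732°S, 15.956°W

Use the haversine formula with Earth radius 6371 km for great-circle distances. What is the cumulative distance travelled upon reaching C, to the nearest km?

1282 km

Leg distances:
A→B: 495.7 km  (cumulative 495.7 km)
B→C: 786.3 km  (cumulative 1282.0 km)
Cumulative distance at C ≈ 1282 km.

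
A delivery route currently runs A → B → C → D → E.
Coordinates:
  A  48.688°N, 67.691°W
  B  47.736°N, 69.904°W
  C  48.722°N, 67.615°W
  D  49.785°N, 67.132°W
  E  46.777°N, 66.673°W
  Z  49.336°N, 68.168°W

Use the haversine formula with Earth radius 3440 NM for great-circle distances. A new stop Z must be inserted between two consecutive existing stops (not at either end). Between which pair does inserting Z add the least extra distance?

between C and D

Added distance for inserting Z between each consecutive pair:
A–B: 56.1 NM
B–C: 52.1 NM
C–D: 24.8 NM
D–E: 31.9 NM
Smallest added distance is 24.8 NM, inserting between C and D.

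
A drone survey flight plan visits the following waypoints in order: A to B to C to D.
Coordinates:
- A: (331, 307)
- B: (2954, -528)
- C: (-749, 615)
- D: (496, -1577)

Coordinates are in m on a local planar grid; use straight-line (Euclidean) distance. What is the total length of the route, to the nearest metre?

9149 m

Leg distances:
A→B: 2752.7 m  (cumulative 2752.7 m)
B→C: 3875.4 m  (cumulative 6628.1 m)
C→D: 2520.9 m  (cumulative 9149.0 m)
Total route length ≈ 9149 m.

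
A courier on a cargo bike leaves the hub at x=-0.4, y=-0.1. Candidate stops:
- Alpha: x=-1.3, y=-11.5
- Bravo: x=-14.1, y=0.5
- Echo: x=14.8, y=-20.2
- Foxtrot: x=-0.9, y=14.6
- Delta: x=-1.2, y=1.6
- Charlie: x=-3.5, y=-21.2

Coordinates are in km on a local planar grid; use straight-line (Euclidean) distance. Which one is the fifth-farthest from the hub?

Alpha

Distance to each, sorted:
Echo: 25.2 km
Charlie: 21.3 km
Foxtrot: 14.7 km
Bravo: 13.7 km
Alpha: 11.4 km
Delta: 1.9 km
The fifth-farthest is Alpha at 11.4 km.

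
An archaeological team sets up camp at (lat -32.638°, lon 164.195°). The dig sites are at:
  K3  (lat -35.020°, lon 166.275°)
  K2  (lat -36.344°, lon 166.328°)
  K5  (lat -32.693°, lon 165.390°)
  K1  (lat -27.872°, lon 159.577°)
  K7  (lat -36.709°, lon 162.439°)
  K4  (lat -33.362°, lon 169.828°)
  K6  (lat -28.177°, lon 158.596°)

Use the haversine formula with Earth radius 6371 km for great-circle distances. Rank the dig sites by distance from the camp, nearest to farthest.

Computing each great-circle distance from (lat -32.638°, lon 164.195°):
K5 (lat -32.693°, lon 165.390°): 112.0 km
K3 (lat -35.020°, lon 166.275°): 327.2 km
K2 (lat -36.344°, lon 166.328°): 456.1 km
K7 (lat -36.709°, lon 162.439°): 480.3 km
K4 (lat -33.362°, lon 169.828°): 531.4 km
K1 (lat -27.872°, lon 159.577°): 690.9 km
K6 (lat -28.177°, lon 158.596°): 730.8 km

K5, K3, K2, K7, K4, K1, K6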